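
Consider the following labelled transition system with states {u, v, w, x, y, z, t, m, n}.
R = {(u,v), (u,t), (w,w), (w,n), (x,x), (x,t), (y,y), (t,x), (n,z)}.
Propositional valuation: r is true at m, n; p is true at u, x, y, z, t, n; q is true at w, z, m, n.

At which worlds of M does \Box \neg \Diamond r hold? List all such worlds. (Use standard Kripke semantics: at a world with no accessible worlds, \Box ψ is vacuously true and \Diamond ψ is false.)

u, v, x, y, z, t, m, n

Let φ = \Box \neg \Diamond r. Evaluate φ at each world:
  u (successors {v, t}): φ is true.
  v (successors ∅): φ is true.
  w (successors {w, n}): φ is false.
  x (successors {x, t}): φ is true.
  y (successors {y}): φ is true.
  z (successors ∅): φ is true.
  t (successors {x}): φ is true.
  m (successors ∅): φ is true.
  n (successors {z}): φ is true.
For instance, at u:
  At u: \Box \neg \Diamond r requires \neg \Diamond r at every successor {v, t}.
      At v: \Diamond r is false, so \neg \Diamond r is true.
      At t: \Diamond r is false, so \neg \Diamond r is true.
  So \Box \neg \Diamond r is true at u.
Satisfying worlds: {u, v, x, y, z, t, m, n}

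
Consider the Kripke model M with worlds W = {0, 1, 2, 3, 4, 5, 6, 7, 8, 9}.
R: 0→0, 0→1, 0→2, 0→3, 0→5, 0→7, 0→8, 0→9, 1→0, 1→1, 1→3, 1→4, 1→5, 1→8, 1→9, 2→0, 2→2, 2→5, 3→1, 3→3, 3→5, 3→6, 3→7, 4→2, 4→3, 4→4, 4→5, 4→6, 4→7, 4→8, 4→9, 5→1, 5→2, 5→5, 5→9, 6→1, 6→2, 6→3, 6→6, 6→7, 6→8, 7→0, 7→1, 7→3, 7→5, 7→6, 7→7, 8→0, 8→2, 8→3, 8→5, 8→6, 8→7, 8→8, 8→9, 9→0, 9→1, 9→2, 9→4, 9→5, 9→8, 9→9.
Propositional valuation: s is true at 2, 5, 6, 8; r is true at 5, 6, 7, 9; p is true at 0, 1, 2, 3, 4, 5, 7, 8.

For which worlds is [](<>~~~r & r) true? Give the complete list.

none

Let φ = [](<>~~~r & r). Evaluate φ at each world:
  0 (successors {0, 1, 2, 3, 5, 7, 8, 9}): φ is false.
  1 (successors {0, 1, 3, 4, 5, 8, 9}): φ is false.
  2 (successors {0, 2, 5}): φ is false.
  3 (successors {1, 3, 5, 6, 7}): φ is false.
  4 (successors {2, 3, 4, 5, 6, 7, 8, 9}): φ is false.
  5 (successors {1, 2, 5, 9}): φ is false.
  6 (successors {1, 2, 3, 6, 7, 8}): φ is false.
  7 (successors {0, 1, 3, 5, 6, 7}): φ is false.
  8 (successors {0, 2, 3, 5, 6, 7, 8, 9}): φ is false.
  9 (successors {0, 1, 2, 4, 5, 8, 9}): φ is false.
For instance, at 6:
  At 6: [](<>~~~r & r) requires <>~~~r & r at every successor {1, 2, 3, 6, 7, 8}.
    <>~~~r & r fails at 1, so [](<>~~~r & r) is false at 6.
      At 1: <>~~~r is true, r is false, so <>~~~r & r is false.
Satisfying worlds: none.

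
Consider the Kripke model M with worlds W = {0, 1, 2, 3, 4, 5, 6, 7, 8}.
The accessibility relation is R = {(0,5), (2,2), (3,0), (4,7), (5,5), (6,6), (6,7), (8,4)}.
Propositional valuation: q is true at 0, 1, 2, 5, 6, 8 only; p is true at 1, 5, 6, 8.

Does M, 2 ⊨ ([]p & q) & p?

At 2: []p & q is false, p is false, so ([]p & q) & p is false.
  At 2: []p is false, q is true, so []p & q is false.
    At 2: []p requires p at every successor {2}.
      p fails at 2, so []p is false at 2.

No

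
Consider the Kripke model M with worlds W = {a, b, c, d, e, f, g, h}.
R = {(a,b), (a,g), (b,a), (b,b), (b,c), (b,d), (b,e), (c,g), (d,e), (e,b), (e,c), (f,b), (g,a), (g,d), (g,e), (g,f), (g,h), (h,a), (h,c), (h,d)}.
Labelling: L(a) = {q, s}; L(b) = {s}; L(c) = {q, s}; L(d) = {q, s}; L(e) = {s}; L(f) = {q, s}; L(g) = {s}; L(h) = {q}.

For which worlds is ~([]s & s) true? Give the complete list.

Let φ = ~([]s & s). Evaluate φ at each world:
  a (successors {b, g}): φ is false.
  b (successors {a, b, c, d, e}): φ is false.
  c (successors {g}): φ is false.
  d (successors {e}): φ is false.
  e (successors {b, c}): φ is false.
  f (successors {b}): φ is false.
  g (successors {a, d, e, f, h}): φ is true.
  h (successors {a, c, d}): φ is true.
For instance, at d:
  At d: []s & s is true, so ~([]s & s) is false.
    At d: []s is true, s is true, so []s & s is true.
      At d: []s requires s at every successor {e}.
        At e: s is true.
      So []s is true at d.
Satisfying worlds: {g, h}

g, h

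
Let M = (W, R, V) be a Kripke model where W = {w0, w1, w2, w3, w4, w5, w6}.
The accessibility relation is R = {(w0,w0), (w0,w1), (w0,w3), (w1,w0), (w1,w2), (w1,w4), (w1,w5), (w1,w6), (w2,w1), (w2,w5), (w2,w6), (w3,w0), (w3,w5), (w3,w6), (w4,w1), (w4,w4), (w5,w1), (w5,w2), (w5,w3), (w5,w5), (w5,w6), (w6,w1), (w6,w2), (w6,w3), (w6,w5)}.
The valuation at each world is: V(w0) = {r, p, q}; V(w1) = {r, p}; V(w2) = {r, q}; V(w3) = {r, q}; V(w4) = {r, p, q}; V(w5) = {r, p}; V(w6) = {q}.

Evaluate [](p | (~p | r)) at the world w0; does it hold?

At w0: [](p | (~p | r)) requires p | (~p | r) at every successor {w0, w1, w3}.
  At w0: p | (~p | r) is true.
  At w1: p | (~p | r) is true.
  At w3: p | (~p | r) is true.
So [](p | (~p | r)) is true at w0.

Yes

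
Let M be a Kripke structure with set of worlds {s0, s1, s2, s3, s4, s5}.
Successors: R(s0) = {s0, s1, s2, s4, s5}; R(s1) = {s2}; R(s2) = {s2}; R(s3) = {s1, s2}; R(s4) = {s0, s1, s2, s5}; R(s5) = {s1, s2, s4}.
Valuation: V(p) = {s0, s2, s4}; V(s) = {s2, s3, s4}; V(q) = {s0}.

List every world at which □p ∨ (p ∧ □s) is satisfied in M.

Let φ = □p ∨ (p ∧ □s). Evaluate φ at each world:
  s0 (successors {s0, s1, s2, s4, s5}): φ is false.
  s1 (successors {s2}): φ is true.
  s2 (successors {s2}): φ is true.
  s3 (successors {s1, s2}): φ is false.
  s4 (successors {s0, s1, s2, s5}): φ is false.
  s5 (successors {s1, s2, s4}): φ is false.
For instance, at s1:
  At s1: □p is true, p ∧ □s is false, so □p ∨ (p ∧ □s) is true.
    At s1: □p requires p at every successor {s2}.
      At s2: p is true.
    So □p is true at s1.
    At s1: p is false, □s is true, so p ∧ □s is false.
      At s1: □s requires s at every successor {s2}.
        At s2: s is true.
      So □s is true at s1.
Satisfying worlds: {s1, s2}

s1, s2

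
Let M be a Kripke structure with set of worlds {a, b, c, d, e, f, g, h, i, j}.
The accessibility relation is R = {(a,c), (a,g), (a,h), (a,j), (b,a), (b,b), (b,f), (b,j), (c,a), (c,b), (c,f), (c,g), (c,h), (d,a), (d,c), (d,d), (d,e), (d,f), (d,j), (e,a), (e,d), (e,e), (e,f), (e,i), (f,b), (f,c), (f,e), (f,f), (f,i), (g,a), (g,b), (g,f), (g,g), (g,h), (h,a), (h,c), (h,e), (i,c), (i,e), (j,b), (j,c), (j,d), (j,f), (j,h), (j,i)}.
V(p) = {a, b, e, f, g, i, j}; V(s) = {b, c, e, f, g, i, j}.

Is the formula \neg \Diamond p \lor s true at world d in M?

At d: \neg \Diamond p is false, s is false, so \neg \Diamond p \lor s is false.
  At d: \Diamond p is true, so \neg \Diamond p is false.
    At d: \Diamond p requires p at some successor in {a, c, d, e, f, j}.
      p holds at a, so \Diamond p is true at d.

No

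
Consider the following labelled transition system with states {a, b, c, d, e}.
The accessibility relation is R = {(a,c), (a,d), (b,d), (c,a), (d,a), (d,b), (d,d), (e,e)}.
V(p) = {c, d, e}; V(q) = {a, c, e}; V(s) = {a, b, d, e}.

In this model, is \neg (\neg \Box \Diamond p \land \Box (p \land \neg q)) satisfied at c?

Recall that \Box ψ holds at a world iff ψ holds at every accessible world, and \Diamond ψ holds iff ψ holds at some accessible world.
At c: \neg \Box \Diamond p \land \Box (p \land \neg q) is false, so \neg (\neg \Box \Diamond p \land \Box (p \land \neg q)) is true.
  At c: \neg \Box \Diamond p is false, \Box (p \land \neg q) is false, so \neg \Box \Diamond p \land \Box (p \land \neg q) is false.
    At c: \Box \Diamond p is true, so \neg \Box \Diamond p is false.
      At c: \Box \Diamond p requires \Diamond p at every successor {a}.
        At a: \Diamond p is true.
      So \Box \Diamond p is true at c.
    At c: \Box (p \land \neg q) requires p \land \neg q at every successor {a}.
      p \land \neg q fails at a, so \Box (p \land \neg q) is false at c.

Yes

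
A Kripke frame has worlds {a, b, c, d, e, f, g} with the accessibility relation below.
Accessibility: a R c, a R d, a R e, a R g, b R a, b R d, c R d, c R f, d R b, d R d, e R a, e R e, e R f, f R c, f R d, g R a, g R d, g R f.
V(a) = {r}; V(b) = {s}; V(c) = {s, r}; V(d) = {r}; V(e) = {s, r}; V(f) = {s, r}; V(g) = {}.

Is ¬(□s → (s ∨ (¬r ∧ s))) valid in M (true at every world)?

No

Recall that □ψ holds at a world iff ψ holds at every accessible world, and ◇ψ holds iff ψ holds at some accessible world.
Let φ = ¬(□s → (s ∨ (¬r ∧ s))). Evaluate φ at each world:
  a (successors {c, d, e, g}): φ is false.
  b (successors {a, d}): φ is false.
  c (successors {d, f}): φ is false.
  d (successors {b, d}): φ is false.
  e (successors {a, e, f}): φ is false.
  f (successors {c, d}): φ is false.
  g (successors {a, d, f}): φ is false.
Detail at a (counterexample):
  At a: □s → (s ∨ (¬r ∧ s)) is true, so ¬(□s → (s ∨ (¬r ∧ s))) is false.
    At a: □s is false, s ∨ (¬r ∧ s) is false, so □s → (s ∨ (¬r ∧ s)) is true.
      At a: □s requires s at every successor {c, d, e, g}.
        s fails at d, so □s is false at a.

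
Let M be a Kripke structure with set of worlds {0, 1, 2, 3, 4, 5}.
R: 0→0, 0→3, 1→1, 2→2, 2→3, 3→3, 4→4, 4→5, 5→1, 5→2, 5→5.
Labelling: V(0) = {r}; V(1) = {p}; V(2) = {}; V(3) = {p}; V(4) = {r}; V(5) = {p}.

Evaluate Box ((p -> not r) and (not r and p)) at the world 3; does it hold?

Yes

At 3: Box ((p -> not r) and (not r and p)) requires (p -> not r) and (not r and p) at every successor {3}.
  At 3: (p -> not r) and (not r and p) is true.
So Box ((p -> not r) and (not r and p)) is true at 3.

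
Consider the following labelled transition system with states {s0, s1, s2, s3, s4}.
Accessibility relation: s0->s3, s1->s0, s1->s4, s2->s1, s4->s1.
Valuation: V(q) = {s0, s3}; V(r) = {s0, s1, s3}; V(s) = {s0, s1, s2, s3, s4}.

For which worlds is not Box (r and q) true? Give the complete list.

Let φ = not Box (r and q). Evaluate φ at each world:
  s0 (successors {s3}): φ is false.
  s1 (successors {s0, s4}): φ is true.
  s2 (successors {s1}): φ is true.
  s3 (successors ∅): φ is false.
  s4 (successors {s1}): φ is true.
For instance, at s4:
  At s4: Box (r and q) is false, so not Box (r and q) is true.
    At s4: Box (r and q) requires r and q at every successor {s1}.
      r and q fails at s1, so Box (r and q) is false at s4.
Satisfying worlds: {s1, s2, s4}

s1, s2, s4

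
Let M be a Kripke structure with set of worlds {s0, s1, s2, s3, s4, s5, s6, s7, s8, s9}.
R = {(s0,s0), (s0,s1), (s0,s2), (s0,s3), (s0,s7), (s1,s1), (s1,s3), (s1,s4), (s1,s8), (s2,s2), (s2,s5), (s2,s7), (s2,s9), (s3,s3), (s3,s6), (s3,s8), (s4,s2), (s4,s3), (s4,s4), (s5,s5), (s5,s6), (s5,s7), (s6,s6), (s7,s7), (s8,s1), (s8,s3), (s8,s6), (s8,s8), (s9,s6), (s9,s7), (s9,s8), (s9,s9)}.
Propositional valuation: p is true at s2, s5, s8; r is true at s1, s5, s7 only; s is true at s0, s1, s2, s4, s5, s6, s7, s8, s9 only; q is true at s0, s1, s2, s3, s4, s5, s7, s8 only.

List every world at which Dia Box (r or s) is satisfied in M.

s0, s2, s3, s4, s5, s6, s7, s8, s9

Let φ = Dia Box (r or s). Evaluate φ at each world:
  s0 (successors {s0, s1, s2, s3, s7}): φ is true.
  s1 (successors {s1, s3, s4, s8}): φ is false.
  s2 (successors {s2, s5, s7, s9}): φ is true.
  s3 (successors {s3, s6, s8}): φ is true.
  s4 (successors {s2, s3, s4}): φ is true.
  s5 (successors {s5, s6, s7}): φ is true.
  s6 (successors {s6}): φ is true.
  s7 (successors {s7}): φ is true.
  s8 (successors {s1, s3, s6, s8}): φ is true.
  s9 (successors {s6, s7, s8, s9}): φ is true.
For instance, at s8:
  At s8: Dia Box (r or s) requires Box (r or s) at some successor in {s1, s3, s6, s8}.
    Box (r or s) holds at s6, so Dia Box (r or s) is true at s8.
      At s6: Box (r or s) requires r or s at every successor {s6}.
        At s6: r or s is true.
      So Box (r or s) is true at s6.
Satisfying worlds: {s0, s2, s3, s4, s5, s6, s7, s8, s9}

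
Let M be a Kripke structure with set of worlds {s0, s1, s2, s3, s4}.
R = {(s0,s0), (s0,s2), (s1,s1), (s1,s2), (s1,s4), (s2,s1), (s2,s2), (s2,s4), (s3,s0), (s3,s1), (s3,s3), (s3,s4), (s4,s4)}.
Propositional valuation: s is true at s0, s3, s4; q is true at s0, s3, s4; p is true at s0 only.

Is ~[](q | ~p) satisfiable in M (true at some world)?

No

Let φ = ~[](q | ~p). Evaluate φ at each world:
  s0 (successors {s0, s2}): φ is false.
  s1 (successors {s1, s2, s4}): φ is false.
  s2 (successors {s1, s2, s4}): φ is false.
  s3 (successors {s0, s1, s3, s4}): φ is false.
  s4 (successors {s4}): φ is false.
For instance, at s3:
  At s3: [](q | ~p) is true, so ~[](q | ~p) is false.
    At s3: [](q | ~p) requires q | ~p at every successor {s0, s1, s3, s4}.
      At s0: q | ~p is true.
      At s1: q | ~p is true.
      At s3: q | ~p is true.
      At s4: q | ~p is true.
    So [](q | ~p) is true at s3.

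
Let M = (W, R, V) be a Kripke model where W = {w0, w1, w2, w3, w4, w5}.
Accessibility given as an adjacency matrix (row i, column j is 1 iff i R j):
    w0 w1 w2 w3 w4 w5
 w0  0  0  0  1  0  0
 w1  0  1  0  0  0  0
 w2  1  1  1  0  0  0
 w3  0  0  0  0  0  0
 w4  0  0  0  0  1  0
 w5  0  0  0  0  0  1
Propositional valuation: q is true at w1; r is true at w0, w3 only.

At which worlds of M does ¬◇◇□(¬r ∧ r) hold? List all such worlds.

w0, w1, w3, w4, w5

Let φ = ¬◇◇□(¬r ∧ r). Evaluate φ at each world:
  w0 (successors {w3}): φ is true.
  w1 (successors {w1}): φ is true.
  w2 (successors {w0, w1, w2}): φ is false.
  w3 (successors ∅): φ is true.
  w4 (successors {w4}): φ is true.
  w5 (successors {w5}): φ is true.
For instance, at w0:
  At w0: ◇◇□(¬r ∧ r) is false, so ¬◇◇□(¬r ∧ r) is true.
    At w0: ◇◇□(¬r ∧ r) requires ◇□(¬r ∧ r) at some successor in {w3}.
      At w3: ◇□(¬r ∧ r) is false.
    So ◇◇□(¬r ∧ r) is false at w0.
Satisfying worlds: {w0, w1, w3, w4, w5}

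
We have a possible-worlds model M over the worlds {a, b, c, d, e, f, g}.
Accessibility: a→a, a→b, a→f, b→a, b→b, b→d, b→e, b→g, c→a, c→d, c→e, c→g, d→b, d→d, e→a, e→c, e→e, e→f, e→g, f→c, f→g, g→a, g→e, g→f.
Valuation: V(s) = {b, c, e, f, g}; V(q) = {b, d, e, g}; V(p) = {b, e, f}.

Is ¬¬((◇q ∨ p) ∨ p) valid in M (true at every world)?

Let φ = ¬¬((◇q ∨ p) ∨ p). Evaluate φ at each world:
  a (successors {a, b, f}): φ is true.
  b (successors {a, b, d, e, g}): φ is true.
  c (successors {a, d, e, g}): φ is true.
  d (successors {b, d}): φ is true.
  e (successors {a, c, e, f, g}): φ is true.
  f (successors {c, g}): φ is true.
  g (successors {a, e, f}): φ is true.
For instance, at a:
  At a: ¬((◇q ∨ p) ∨ p) is false, so ¬¬((◇q ∨ p) ∨ p) is true.
    At a: (◇q ∨ p) ∨ p is true, so ¬((◇q ∨ p) ∨ p) is false.
      At a: ◇q ∨ p is true, p is false, so (◇q ∨ p) ∨ p is true.

Yes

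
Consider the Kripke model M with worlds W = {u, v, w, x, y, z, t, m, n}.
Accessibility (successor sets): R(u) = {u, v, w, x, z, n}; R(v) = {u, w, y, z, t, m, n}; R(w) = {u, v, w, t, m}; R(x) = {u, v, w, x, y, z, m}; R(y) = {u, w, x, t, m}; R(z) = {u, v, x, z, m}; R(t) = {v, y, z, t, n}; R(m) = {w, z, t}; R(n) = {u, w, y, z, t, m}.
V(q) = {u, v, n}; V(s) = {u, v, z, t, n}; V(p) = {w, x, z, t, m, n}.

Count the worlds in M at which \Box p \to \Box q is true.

Recall that \Box ψ holds at a world iff ψ holds at every accessible world, and \Diamond ψ holds iff ψ holds at some accessible world.
Let φ = \Box p \to \Box q. Evaluate φ at each world:
  u (successors {u, v, w, x, z, n}): φ is true.
  v (successors {u, w, y, z, t, m, n}): φ is true.
  w (successors {u, v, w, t, m}): φ is true.
  x (successors {u, v, w, x, y, z, m}): φ is true.
  y (successors {u, w, x, t, m}): φ is true.
  z (successors {u, v, x, z, m}): φ is true.
  t (successors {v, y, z, t, n}): φ is true.
  m (successors {w, z, t}): φ is false.
  n (successors {u, w, y, z, t, m}): φ is true.
For instance, at t:
  At t: \Box p is false, \Box q is false, so \Box p \to \Box q is true.
    At t: \Box p requires p at every successor {v, y, z, t, n}.
      p fails at v, so \Box p is false at t.
    At t: \Box q requires q at every successor {v, y, z, t, n}.
      q fails at y, so \Box q is false at t.
Satisfying worlds: {u, v, w, x, y, z, t, n}

8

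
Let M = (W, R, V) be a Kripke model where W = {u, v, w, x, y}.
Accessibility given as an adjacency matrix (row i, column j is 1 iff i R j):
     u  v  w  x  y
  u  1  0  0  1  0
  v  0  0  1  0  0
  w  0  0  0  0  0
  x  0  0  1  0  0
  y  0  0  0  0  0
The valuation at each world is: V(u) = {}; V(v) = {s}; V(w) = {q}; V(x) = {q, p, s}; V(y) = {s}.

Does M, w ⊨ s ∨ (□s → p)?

No

At w: s is false, □s → p is false, so s ∨ (□s → p) is false.
  At w: □s is true, p is false, so □s → p is false.
    At w: no accessible worlds, so □s holds vacuously.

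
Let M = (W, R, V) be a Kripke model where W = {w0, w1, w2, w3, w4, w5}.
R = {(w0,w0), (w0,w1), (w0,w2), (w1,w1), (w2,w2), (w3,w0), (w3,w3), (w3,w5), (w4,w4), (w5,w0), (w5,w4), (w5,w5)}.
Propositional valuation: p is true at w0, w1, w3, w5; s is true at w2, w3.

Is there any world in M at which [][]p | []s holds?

Recall that []ψ holds at a world iff ψ holds at every accessible world, and <>ψ holds iff ψ holds at some accessible world.
Let φ = [][]p | []s. Evaluate φ at each world:
  w0 (successors {w0, w1, w2}): φ is false.
  w1 (successors {w1}): φ is true.
  w2 (successors {w2}): φ is true.
  w3 (successors {w0, w3, w5}): φ is false.
  w4 (successors {w4}): φ is false.
  w5 (successors {w0, w4, w5}): φ is false.
Detail at w1 (witness):
  At w1: [][]p is true, []s is false, so [][]p | []s is true.
    At w1: [][]p requires []p at every successor {w1}.
      At w1: []p is true.
    So [][]p is true at w1.
    At w1: []s requires s at every successor {w1}.
      s fails at w1, so []s is false at w1.

Yes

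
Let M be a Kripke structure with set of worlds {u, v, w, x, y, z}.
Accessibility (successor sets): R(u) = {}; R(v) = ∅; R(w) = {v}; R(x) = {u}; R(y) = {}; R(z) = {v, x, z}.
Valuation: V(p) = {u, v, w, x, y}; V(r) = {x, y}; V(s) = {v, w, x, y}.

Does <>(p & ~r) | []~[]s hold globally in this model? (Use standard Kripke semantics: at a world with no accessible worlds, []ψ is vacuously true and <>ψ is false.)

Yes

Let φ = <>(p & ~r) | []~[]s. Evaluate φ at each world:
  u (successors ∅): φ is true.
  v (successors ∅): φ is true.
  w (successors {v}): φ is true.
  x (successors {u}): φ is true.
  y (successors ∅): φ is true.
  z (successors {v, x, z}): φ is true.
For instance, at x:
  At x: <>(p & ~r) is true, []~[]s is false, so <>(p & ~r) | []~[]s is true.
    At x: <>(p & ~r) requires p & ~r at some successor in {u}.
      p & ~r holds at u, so <>(p & ~r) is true at x.
    At x: []~[]s requires ~[]s at every successor {u}.
      ~[]s fails at u, so []~[]s is false at x.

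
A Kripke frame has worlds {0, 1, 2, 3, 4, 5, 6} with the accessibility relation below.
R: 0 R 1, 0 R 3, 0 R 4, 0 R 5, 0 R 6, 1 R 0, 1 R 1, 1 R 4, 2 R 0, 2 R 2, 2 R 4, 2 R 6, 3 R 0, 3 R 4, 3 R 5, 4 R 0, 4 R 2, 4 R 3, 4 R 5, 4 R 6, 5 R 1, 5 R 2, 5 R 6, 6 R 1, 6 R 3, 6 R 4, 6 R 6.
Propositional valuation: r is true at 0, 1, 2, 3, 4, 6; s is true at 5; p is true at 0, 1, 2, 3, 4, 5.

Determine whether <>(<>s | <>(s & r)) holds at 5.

No

At 5: <>(<>s | <>(s & r)) requires <>s | <>(s & r) at some successor in {1, 2, 6}.
  At 1: <>s | <>(s & r) is false.
  At 2: <>s | <>(s & r) is false.
  At 6: <>s | <>(s & r) is false.
So <>(<>s | <>(s & r)) is false at 5.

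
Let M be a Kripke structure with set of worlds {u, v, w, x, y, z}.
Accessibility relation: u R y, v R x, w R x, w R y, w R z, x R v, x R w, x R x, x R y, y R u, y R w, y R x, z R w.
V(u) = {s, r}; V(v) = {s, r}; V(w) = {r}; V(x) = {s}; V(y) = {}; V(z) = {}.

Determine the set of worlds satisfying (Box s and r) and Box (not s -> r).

v

Let φ = (Box s and r) and Box (not s -> r). Evaluate φ at each world:
  u (successors {y}): φ is false.
  v (successors {x}): φ is true.
  w (successors {x, y, z}): φ is false.
  x (successors {v, w, x, y}): φ is false.
  y (successors {u, w, x}): φ is false.
  z (successors {w}): φ is false.
For instance, at x:
  At x: Box s and r is false, Box (not s -> r) is false, so (Box s and r) and Box (not s -> r) is false.
    At x: Box s is false, r is false, so Box s and r is false.
      At x: Box s requires s at every successor {v, w, x, y}.
        s fails at w, so Box s is false at x.
    At x: Box (not s -> r) requires not s -> r at every successor {v, w, x, y}.
      not s -> r fails at y, so Box (not s -> r) is false at x.
Satisfying worlds: {v}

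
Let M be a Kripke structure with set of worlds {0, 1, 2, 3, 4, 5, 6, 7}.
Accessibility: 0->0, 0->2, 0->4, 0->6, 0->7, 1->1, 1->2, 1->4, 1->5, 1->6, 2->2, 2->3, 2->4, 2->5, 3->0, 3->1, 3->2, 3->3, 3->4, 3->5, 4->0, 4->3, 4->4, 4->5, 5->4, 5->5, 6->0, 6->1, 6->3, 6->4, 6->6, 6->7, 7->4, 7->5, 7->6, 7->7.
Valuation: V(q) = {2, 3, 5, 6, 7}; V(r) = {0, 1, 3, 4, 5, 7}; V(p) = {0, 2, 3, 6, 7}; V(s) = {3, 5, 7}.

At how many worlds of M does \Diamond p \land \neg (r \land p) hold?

4

Let φ = \Diamond p \land \neg (r \land p). Evaluate φ at each world:
  0 (successors {0, 2, 4, 6, 7}): φ is false.
  1 (successors {1, 2, 4, 5, 6}): φ is true.
  2 (successors {2, 3, 4, 5}): φ is true.
  3 (successors {0, 1, 2, 3, 4, 5}): φ is false.
  4 (successors {0, 3, 4, 5}): φ is true.
  5 (successors {4, 5}): φ is false.
  6 (successors {0, 1, 3, 4, 6, 7}): φ is true.
  7 (successors {4, 5, 6, 7}): φ is false.
For instance, at 6:
  At 6: \Diamond p is true, \neg (r \land p) is true, so \Diamond p \land \neg (r \land p) is true.
    At 6: \Diamond p requires p at some successor in {0, 1, 3, 4, 6, 7}.
      p holds at 0, so \Diamond p is true at 6.
Satisfying worlds: {1, 2, 4, 6}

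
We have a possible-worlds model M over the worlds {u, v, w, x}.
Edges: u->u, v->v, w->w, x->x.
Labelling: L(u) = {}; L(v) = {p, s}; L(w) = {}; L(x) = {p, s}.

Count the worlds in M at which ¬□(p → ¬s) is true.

Let φ = ¬□(p → ¬s). Evaluate φ at each world:
  u (successors {u}): φ is false.
  v (successors {v}): φ is true.
  w (successors {w}): φ is false.
  x (successors {x}): φ is true.
For instance, at u:
  At u: □(p → ¬s) is true, so ¬□(p → ¬s) is false.
    At u: □(p → ¬s) requires p → ¬s at every successor {u}.
      At u: p → ¬s is true.
    So □(p → ¬s) is true at u.
Satisfying worlds: {v, x}

2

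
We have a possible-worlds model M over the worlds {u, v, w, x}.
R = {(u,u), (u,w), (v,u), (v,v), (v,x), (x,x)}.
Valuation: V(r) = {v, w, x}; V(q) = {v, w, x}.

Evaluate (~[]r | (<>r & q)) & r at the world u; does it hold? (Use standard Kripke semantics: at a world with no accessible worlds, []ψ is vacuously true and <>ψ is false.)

No

Recall that []ψ holds at a world iff ψ holds at every accessible world, and <>ψ holds iff ψ holds at some accessible world.
At u: ~[]r | (<>r & q) is true, r is false, so (~[]r | (<>r & q)) & r is false.
  At u: ~[]r is true, <>r & q is false, so ~[]r | (<>r & q) is true.
    At u: []r is false, so ~[]r is true.
      At u: []r requires r at every successor {u, w}.
        r fails at u, so []r is false at u.
    At u: <>r is true, q is false, so <>r & q is false.
      At u: <>r requires r at some successor in {u, w}.
        r holds at w, so <>r is true at u.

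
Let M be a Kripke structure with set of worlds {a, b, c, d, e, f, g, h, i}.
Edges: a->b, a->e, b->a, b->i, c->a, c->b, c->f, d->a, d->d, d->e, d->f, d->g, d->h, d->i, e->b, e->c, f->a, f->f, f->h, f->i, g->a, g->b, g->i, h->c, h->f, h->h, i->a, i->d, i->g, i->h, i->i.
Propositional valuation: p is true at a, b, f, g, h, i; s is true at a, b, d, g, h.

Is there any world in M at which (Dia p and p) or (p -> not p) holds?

Let φ = (Dia p and p) or (p -> not p). Evaluate φ at each world:
  a (successors {b, e}): φ is true.
  b (successors {a, i}): φ is true.
  c (successors {a, b, f}): φ is true.
  d (successors {a, d, e, f, g, h, i}): φ is true.
  e (successors {b, c}): φ is true.
  f (successors {a, f, h, i}): φ is true.
  g (successors {a, b, i}): φ is true.
  h (successors {c, f, h}): φ is true.
  i (successors {a, d, g, h, i}): φ is true.
Detail at a (witness):
  At a: Dia p and p is true, p -> not p is false, so (Dia p and p) or (p -> not p) is true.
    At a: Dia p is true, p is true, so Dia p and p is true.
      At a: Dia p requires p at some successor in {b, e}.
        p holds at b, so Dia p is true at a.

Yes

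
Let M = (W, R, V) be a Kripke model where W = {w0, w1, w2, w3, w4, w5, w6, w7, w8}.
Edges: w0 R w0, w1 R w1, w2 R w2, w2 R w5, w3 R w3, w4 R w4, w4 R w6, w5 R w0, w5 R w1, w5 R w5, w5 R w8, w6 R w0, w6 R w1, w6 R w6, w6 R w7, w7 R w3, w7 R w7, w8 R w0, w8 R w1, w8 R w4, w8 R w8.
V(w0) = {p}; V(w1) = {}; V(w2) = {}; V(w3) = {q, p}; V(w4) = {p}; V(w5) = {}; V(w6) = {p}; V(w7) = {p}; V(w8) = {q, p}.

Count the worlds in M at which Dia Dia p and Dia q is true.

Let φ = Dia Dia p and Dia q. Evaluate φ at each world:
  w0 (successors {w0}): φ is false.
  w1 (successors {w1}): φ is false.
  w2 (successors {w2, w5}): φ is false.
  w3 (successors {w3}): φ is true.
  w4 (successors {w4, w6}): φ is false.
  w5 (successors {w0, w1, w5, w8}): φ is true.
  w6 (successors {w0, w1, w6, w7}): φ is false.
  w7 (successors {w3, w7}): φ is true.
  w8 (successors {w0, w1, w4, w8}): φ is true.
For instance, at w6:
  At w6: Dia Dia p is true, Dia q is false, so Dia Dia p and Dia q is false.
    At w6: Dia Dia p requires Dia p at some successor in {w0, w1, w6, w7}.
      Dia p holds at w0, so Dia Dia p is true at w6.
    At w6: Dia q requires q at some successor in {w0, w1, w6, w7}.
      At w0: q is false.
      At w1: q is false.
      At w6: q is false.
      At w7: q is false.
    So Dia q is false at w6.
Satisfying worlds: {w3, w5, w7, w8}

4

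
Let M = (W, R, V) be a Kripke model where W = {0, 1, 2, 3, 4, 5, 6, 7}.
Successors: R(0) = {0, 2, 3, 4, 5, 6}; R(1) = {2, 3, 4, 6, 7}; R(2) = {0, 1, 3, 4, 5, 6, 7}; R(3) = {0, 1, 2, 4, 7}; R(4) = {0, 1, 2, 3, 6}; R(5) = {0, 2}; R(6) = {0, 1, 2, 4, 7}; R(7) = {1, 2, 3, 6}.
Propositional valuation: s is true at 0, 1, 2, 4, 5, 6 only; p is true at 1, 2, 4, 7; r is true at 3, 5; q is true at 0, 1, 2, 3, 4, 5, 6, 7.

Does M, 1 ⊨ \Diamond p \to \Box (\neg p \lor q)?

At 1: \Diamond p is true, \Box (\neg p \lor q) is true, so \Diamond p \to \Box (\neg p \lor q) is true.
  At 1: \Diamond p requires p at some successor in {2, 3, 4, 6, 7}.
    p holds at 2, so \Diamond p is true at 1.
  At 1: \Box (\neg p \lor q) requires \neg p \lor q at every successor {2, 3, 4, 6, 7}.
    At 2: \neg p \lor q is true.
    At 3: \neg p \lor q is true.
    At 4: \neg p \lor q is true.
    At 6: \neg p \lor q is true.
    At 7: \neg p \lor q is true.
  So \Box (\neg p \lor q) is true at 1.

Yes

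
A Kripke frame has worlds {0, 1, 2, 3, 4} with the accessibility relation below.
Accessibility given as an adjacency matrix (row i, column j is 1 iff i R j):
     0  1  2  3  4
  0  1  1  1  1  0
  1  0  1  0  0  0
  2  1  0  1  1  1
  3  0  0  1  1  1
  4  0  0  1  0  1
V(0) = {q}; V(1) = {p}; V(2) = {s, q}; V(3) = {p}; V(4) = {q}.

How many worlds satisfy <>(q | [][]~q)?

Let φ = <>(q | [][]~q). Evaluate φ at each world:
  0 (successors {0, 1, 2, 3}): φ is true.
  1 (successors {1}): φ is true.
  2 (successors {0, 2, 3, 4}): φ is true.
  3 (successors {2, 3, 4}): φ is true.
  4 (successors {2, 4}): φ is true.
For instance, at 3:
  At 3: <>(q | [][]~q) requires q | [][]~q at some successor in {2, 3, 4}.
    q | [][]~q holds at 2, so <>(q | [][]~q) is true at 3.
      At 2: q is true, [][]~q is false, so q | [][]~q is true.
Satisfying worlds: {0, 1, 2, 3, 4}

5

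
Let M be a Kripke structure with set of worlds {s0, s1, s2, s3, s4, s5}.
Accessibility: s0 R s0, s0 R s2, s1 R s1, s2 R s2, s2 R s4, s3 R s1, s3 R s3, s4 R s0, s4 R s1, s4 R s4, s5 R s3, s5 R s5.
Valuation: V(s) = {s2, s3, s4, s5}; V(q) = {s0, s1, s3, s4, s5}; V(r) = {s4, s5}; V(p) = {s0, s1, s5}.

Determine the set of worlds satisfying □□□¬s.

s1

Let φ = □□□¬s. Evaluate φ at each world:
  s0 (successors {s0, s2}): φ is false.
  s1 (successors {s1}): φ is true.
  s2 (successors {s2, s4}): φ is false.
  s3 (successors {s1, s3}): φ is false.
  s4 (successors {s0, s1, s4}): φ is false.
  s5 (successors {s3, s5}): φ is false.
For instance, at s0:
  At s0: □□□¬s requires □□¬s at every successor {s0, s2}.
    □□¬s fails at s0, so □□□¬s is false at s0.
      At s0: □□¬s requires □¬s at every successor {s0, s2}.
        □¬s fails at s0, so □□¬s is false at s0.
Satisfying worlds: {s1}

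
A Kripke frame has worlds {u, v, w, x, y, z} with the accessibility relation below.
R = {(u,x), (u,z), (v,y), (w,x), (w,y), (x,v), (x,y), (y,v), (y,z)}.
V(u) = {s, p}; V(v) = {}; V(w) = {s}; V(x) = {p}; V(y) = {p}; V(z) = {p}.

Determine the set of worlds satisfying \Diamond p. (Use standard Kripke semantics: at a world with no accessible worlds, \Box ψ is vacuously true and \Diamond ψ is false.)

Recall that \Diamond ψ holds at a world iff ψ holds at some accessible world.
Let φ = \Diamond p. Evaluate φ at each world:
  u (successors {x, z}): φ is true.
  v (successors {y}): φ is true.
  w (successors {x, y}): φ is true.
  x (successors {v, y}): φ is true.
  y (successors {v, z}): φ is true.
  z (successors ∅): φ is false.
For instance, at y:
  At y: \Diamond p requires p at some successor in {v, z}.
    p holds at z, so \Diamond p is true at y.
Satisfying worlds: {u, v, w, x, y}

u, v, w, x, y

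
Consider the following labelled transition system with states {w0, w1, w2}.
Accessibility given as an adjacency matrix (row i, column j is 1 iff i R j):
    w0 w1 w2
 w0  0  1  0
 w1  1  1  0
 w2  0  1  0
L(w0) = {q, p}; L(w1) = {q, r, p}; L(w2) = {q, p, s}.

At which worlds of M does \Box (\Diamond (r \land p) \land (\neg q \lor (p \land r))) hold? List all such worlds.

w0, w2

Let φ = \Box (\Diamond (r \land p) \land (\neg q \lor (p \land r))). Evaluate φ at each world:
  w0 (successors {w1}): φ is true.
  w1 (successors {w0, w1}): φ is false.
  w2 (successors {w1}): φ is true.
For instance, at w1:
  At w1: \Box (\Diamond (r \land p) \land (\neg q \lor (p \land r))) requires \Diamond (r \land p) \land (\neg q \lor (p \land r)) at every successor {w0, w1}.
    \Diamond (r \land p) \land (\neg q \lor (p \land r)) fails at w0, so \Box (\Diamond (r \land p) \land (\neg q \lor (p \land r))) is false at w1.
      At w0: \Diamond (r \land p) is true, \neg q \lor (p \land r) is false, so \Diamond (r \land p) \land (\neg q \lor (p \land r)) is false.
Satisfying worlds: {w0, w2}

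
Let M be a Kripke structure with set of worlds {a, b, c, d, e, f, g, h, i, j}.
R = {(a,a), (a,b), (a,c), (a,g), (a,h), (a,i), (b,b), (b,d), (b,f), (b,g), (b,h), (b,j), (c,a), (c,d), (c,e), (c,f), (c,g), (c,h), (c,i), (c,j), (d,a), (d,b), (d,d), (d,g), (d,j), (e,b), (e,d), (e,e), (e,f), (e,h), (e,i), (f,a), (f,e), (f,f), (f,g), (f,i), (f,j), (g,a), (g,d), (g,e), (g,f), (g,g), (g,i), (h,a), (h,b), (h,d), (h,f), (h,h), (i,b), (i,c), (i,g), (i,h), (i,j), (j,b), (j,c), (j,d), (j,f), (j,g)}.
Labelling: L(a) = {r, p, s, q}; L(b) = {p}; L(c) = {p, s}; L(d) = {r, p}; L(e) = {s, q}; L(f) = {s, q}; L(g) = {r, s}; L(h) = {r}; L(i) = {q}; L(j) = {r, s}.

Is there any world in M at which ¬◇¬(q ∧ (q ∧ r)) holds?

Recall that ◇ψ holds at a world iff ψ holds at some accessible world.
Let φ = ¬◇¬(q ∧ (q ∧ r)). Evaluate φ at each world:
  a (successors {a, b, c, g, h, i}): φ is false.
  b (successors {b, d, f, g, h, j}): φ is false.
  c (successors {a, d, e, f, g, h, i, j}): φ is false.
  d (successors {a, b, d, g, j}): φ is false.
  e (successors {b, d, e, f, h, i}): φ is false.
  f (successors {a, e, f, g, i, j}): φ is false.
  g (successors {a, d, e, f, g, i}): φ is false.
  h (successors {a, b, d, f, h}): φ is false.
  i (successors {b, c, g, h, j}): φ is false.
  j (successors {b, c, d, f, g}): φ is false.
For instance, at h:
  At h: ◇¬(q ∧ (q ∧ r)) is true, so ¬◇¬(q ∧ (q ∧ r)) is false.
    At h: ◇¬(q ∧ (q ∧ r)) requires ¬(q ∧ (q ∧ r)) at some successor in {a, b, d, f, h}.
      ¬(q ∧ (q ∧ r)) holds at b, so ◇¬(q ∧ (q ∧ r)) is true at h.

No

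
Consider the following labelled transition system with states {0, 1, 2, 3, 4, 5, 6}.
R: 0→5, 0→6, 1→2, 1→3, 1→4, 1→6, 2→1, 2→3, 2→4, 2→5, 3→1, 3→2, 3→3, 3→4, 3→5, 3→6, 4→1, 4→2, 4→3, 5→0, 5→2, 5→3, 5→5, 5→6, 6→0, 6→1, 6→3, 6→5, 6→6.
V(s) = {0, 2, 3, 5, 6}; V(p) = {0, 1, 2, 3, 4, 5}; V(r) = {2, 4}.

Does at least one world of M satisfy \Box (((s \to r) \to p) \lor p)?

Let φ = \Box (((s \to r) \to p) \lor p). Evaluate φ at each world:
  0 (successors {5, 6}): φ is true.
  1 (successors {2, 3, 4, 6}): φ is true.
  2 (successors {1, 3, 4, 5}): φ is true.
  3 (successors {1, 2, 3, 4, 5, 6}): φ is true.
  4 (successors {1, 2, 3}): φ is true.
  5 (successors {0, 2, 3, 5, 6}): φ is true.
  6 (successors {0, 1, 3, 5, 6}): φ is true.
Detail at 0 (witness):
  At 0: \Box (((s \to r) \to p) \lor p) requires ((s \to r) \to p) \lor p at every successor {5, 6}.
    At 5: ((s \to r) \to p) \lor p is true.
    At 6: ((s \to r) \to p) \lor p is true.
  So \Box (((s \to r) \to p) \lor p) is true at 0.

Yes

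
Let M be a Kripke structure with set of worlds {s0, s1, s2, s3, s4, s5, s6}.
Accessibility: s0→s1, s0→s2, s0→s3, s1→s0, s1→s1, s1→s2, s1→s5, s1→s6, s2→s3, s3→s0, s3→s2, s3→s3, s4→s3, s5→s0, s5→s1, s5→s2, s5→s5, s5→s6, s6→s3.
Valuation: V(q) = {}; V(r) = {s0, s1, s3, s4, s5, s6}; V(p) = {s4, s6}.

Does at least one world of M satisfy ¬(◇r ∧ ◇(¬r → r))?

Recall that ◇ψ holds at a world iff ψ holds at some accessible world.
Let φ = ¬(◇r ∧ ◇(¬r → r)). Evaluate φ at each world:
  s0 (successors {s1, s2, s3}): φ is false.
  s1 (successors {s0, s1, s2, s5, s6}): φ is false.
  s2 (successors {s3}): φ is false.
  s3 (successors {s0, s2, s3}): φ is false.
  s4 (successors {s3}): φ is false.
  s5 (successors {s0, s1, s2, s5, s6}): φ is false.
  s6 (successors {s3}): φ is false.
For instance, at s1:
  At s1: ◇r ∧ ◇(¬r → r) is true, so ¬(◇r ∧ ◇(¬r → r)) is false.
    At s1: ◇r is true, ◇(¬r → r) is true, so ◇r ∧ ◇(¬r → r) is true.
      At s1: ◇r requires r at some successor in {s0, s1, s2, s5, s6}.
        r holds at s0, so ◇r is true at s1.
      At s1: ◇(¬r → r) requires ¬r → r at some successor in {s0, s1, s2, s5, s6}.
        ¬r → r holds at s0, so ◇(¬r → r) is true at s1.

No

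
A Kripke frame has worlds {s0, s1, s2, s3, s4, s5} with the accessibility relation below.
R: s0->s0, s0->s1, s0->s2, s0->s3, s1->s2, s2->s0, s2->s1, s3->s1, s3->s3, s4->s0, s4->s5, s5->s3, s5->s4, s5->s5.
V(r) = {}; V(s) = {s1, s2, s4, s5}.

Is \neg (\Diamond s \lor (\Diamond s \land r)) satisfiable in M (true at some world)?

Let φ = \neg (\Diamond s \lor (\Diamond s \land r)). Evaluate φ at each world:
  s0 (successors {s0, s1, s2, s3}): φ is false.
  s1 (successors {s2}): φ is false.
  s2 (successors {s0, s1}): φ is false.
  s3 (successors {s1, s3}): φ is false.
  s4 (successors {s0, s5}): φ is false.
  s5 (successors {s3, s4, s5}): φ is false.
For instance, at s0:
  At s0: \Diamond s \lor (\Diamond s \land r) is true, so \neg (\Diamond s \lor (\Diamond s \land r)) is false.
    At s0: \Diamond s is true, \Diamond s \land r is false, so \Diamond s \lor (\Diamond s \land r) is true.
      At s0: \Diamond s requires s at some successor in {s0, s1, s2, s3}.
        s holds at s1, so \Diamond s is true at s0.
      At s0: \Diamond s is true, r is false, so \Diamond s \land r is false.

No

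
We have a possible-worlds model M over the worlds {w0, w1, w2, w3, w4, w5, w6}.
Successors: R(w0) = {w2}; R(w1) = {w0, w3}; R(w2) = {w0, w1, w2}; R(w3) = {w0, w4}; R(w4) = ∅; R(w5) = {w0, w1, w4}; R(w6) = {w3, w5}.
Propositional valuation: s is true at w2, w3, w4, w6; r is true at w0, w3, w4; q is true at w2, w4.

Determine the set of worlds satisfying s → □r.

w0, w1, w3, w4, w5

Let φ = s → □r. Evaluate φ at each world:
  w0 (successors {w2}): φ is true.
  w1 (successors {w0, w3}): φ is true.
  w2 (successors {w0, w1, w2}): φ is false.
  w3 (successors {w0, w4}): φ is true.
  w4 (successors ∅): φ is true.
  w5 (successors {w0, w1, w4}): φ is true.
  w6 (successors {w3, w5}): φ is false.
For instance, at w5:
  At w5: s is false, □r is false, so s → □r is true.
    At w5: □r requires r at every successor {w0, w1, w4}.
      r fails at w1, so □r is false at w5.
Satisfying worlds: {w0, w1, w3, w4, w5}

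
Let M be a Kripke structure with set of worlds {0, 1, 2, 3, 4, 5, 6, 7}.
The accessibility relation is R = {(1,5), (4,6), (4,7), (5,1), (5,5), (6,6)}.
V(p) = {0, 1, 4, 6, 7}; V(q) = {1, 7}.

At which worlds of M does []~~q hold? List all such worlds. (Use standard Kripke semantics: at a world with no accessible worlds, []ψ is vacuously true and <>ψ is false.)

0, 2, 3, 7

Let φ = []~~q. Evaluate φ at each world:
  0 (successors ∅): φ is true.
  1 (successors {5}): φ is false.
  2 (successors ∅): φ is true.
  3 (successors ∅): φ is true.
  4 (successors {6, 7}): φ is false.
  5 (successors {1, 5}): φ is false.
  6 (successors {6}): φ is false.
  7 (successors ∅): φ is true.
For instance, at 6:
  At 6: []~~q requires ~~q at every successor {6}.
    ~~q fails at 6, so []~~q is false at 6.
Satisfying worlds: {0, 2, 3, 7}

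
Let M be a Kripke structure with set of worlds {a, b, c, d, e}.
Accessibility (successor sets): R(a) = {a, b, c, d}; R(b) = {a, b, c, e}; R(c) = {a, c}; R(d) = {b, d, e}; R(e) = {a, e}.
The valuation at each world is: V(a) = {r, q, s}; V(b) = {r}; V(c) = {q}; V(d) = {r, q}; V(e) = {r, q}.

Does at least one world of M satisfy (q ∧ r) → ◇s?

Yes

Recall that ◇ψ holds at a world iff ψ holds at some accessible world.
Let φ = (q ∧ r) → ◇s. Evaluate φ at each world:
  a (successors {a, b, c, d}): φ is true.
  b (successors {a, b, c, e}): φ is true.
  c (successors {a, c}): φ is true.
  d (successors {b, d, e}): φ is false.
  e (successors {a, e}): φ is true.
Detail at a (witness):
  At a: q ∧ r is true, ◇s is true, so (q ∧ r) → ◇s is true.
    At a: ◇s requires s at some successor in {a, b, c, d}.
      s holds at a, so ◇s is true at a.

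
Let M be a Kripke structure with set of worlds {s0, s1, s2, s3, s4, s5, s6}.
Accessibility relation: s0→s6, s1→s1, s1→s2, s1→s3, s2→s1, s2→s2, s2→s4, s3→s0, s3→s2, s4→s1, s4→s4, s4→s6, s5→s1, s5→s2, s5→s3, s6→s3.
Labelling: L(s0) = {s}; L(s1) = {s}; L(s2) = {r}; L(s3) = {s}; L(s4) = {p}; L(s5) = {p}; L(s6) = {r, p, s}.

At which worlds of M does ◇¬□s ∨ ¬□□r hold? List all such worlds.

Recall that □ψ holds at a world iff ψ holds at every accessible world, and ◇ψ holds iff ψ holds at some accessible world.
Let φ = ◇¬□s ∨ ¬□□r. Evaluate φ at each world:
  s0 (successors {s6}): φ is true.
  s1 (successors {s1, s2, s3}): φ is true.
  s2 (successors {s1, s2, s4}): φ is true.
  s3 (successors {s0, s2}): φ is true.
  s4 (successors {s1, s4, s6}): φ is true.
  s5 (successors {s1, s2, s3}): φ is true.
  s6 (successors {s3}): φ is true.
For instance, at s4:
  At s4: ◇¬□s is true, ¬□□r is true, so ◇¬□s ∨ ¬□□r is true.
    At s4: ◇¬□s requires ¬□s at some successor in {s1, s4, s6}.
      ¬□s holds at s1, so ◇¬□s is true at s4.
    At s4: □□r is false, so ¬□□r is true.
      At s4: □□r requires □r at every successor {s1, s4, s6}.
        □r fails at s1, so □□r is false at s4.
Satisfying worlds: {s0, s1, s2, s3, s4, s5, s6}

s0, s1, s2, s3, s4, s5, s6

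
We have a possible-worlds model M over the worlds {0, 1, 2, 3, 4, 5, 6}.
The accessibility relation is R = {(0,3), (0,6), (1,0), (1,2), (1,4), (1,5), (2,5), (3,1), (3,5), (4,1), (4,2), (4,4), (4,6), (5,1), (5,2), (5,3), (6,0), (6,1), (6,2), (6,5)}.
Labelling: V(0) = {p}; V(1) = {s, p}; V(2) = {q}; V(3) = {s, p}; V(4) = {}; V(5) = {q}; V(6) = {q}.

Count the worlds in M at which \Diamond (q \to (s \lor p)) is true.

6

Recall that \Diamond ψ holds at a world iff ψ holds at some accessible world.
Let φ = \Diamond (q \to (s \lor p)). Evaluate φ at each world:
  0 (successors {3, 6}): φ is true.
  1 (successors {0, 2, 4, 5}): φ is true.
  2 (successors {5}): φ is false.
  3 (successors {1, 5}): φ is true.
  4 (successors {1, 2, 4, 6}): φ is true.
  5 (successors {1, 2, 3}): φ is true.
  6 (successors {0, 1, 2, 5}): φ is true.
For instance, at 1:
  At 1: \Diamond (q \to (s \lor p)) requires q \to (s \lor p) at some successor in {0, 2, 4, 5}.
    q \to (s \lor p) holds at 0, so \Diamond (q \to (s \lor p)) is true at 1.
Satisfying worlds: {0, 1, 3, 4, 5, 6}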